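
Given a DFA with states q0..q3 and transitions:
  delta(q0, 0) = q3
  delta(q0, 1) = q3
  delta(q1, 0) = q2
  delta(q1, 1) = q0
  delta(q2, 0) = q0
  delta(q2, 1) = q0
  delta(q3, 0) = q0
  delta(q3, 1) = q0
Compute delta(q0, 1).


Looking up transition function:
delta(q0, 1) in the table
Row: q0, Column: 1
Result: q3

q3


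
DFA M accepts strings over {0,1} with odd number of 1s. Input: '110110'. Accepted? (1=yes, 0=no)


DFA has 2 states: q_even (start, accept=no) and q_odd
Processing string '110110' character by character:
  Position 0: read '1', 1-count=1 -> q_odd
  Position 1: read '1', 1-count=2 -> q_even
  Position 2: read '0', 1-count=2 -> q_even (no change)
  Position 3: read '1', 1-count=3 -> q_odd
  Position 4: read '1', 1-count=4 -> q_even
  Position 5: read '0', 1-count=4 -> q_even (no change)
Final state: q_even, total 1s = 4 (even); the DFA requires an odd count -> reject

0


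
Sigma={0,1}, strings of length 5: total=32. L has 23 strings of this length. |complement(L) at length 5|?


Alphabet: {0,1}
String length: 5
Total strings of length 5 = 2^5 = 32
Strings in L = 23
Complement = total - |L|
= 32 - 23
= 9

9


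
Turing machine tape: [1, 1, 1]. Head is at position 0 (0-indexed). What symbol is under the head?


Tape: [1, 1, 1]
Positions: 0 1 2
Values:    1 1 1
Head at position 0
tape[0] = 1

1


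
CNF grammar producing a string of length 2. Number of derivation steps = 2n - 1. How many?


Chomsky Normal Form derivation:
String length n = 2
Each step either:
  - Splits a nonterminal into two (n-1 such steps)
  - Converts a nonterminal to terminal (n such steps)
Total = (n-1) + n = 2n - 1
= 2(2) - 1
= 4 - 1
= 3

3


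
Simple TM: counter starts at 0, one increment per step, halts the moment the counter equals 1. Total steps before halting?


Counter starts at 0. Counting sequence:
  Step 1: counter = 1
Counter reached 1 -> halt
Total steps = 1

1


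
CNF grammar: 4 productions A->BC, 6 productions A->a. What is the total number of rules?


CNF allows two rule forms:
  A -> BC (binary): 4 rules
  A -> a (terminal): 6 rules
Total = 4 + 6 = 10

10


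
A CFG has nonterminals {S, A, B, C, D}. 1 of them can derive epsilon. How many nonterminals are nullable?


Nonterminals: {S, A, B, C, D}
A nonterminal is nullable if it can derive epsilon
Counting nullable nonterminals: 1
Total nullable = 1

1


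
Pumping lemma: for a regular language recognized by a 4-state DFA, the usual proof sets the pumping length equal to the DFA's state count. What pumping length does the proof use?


Pumping lemma for regular languages (standard proof):
Take p = |Q|, the number of DFA states.
Any string of length >= |Q| passes through |Q|+1 states while reading its first |Q| symbols,
so by pigeonhole some state repeats, giving the loop that can be pumped.
Here |Q| = 4
Therefore the proof uses p = 4

4


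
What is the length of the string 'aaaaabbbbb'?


String: 'aaaaabbbbb'
Counting characters:
  'a' appears 5 time(s)
  'b' appears 5 time(s)
Total length = 5 + 5 = 10

10


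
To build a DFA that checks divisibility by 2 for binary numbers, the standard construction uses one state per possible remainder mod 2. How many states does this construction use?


Divisibility by 2 is tracked via the remainder mod 2: 0, 1, ..., 1
The construction assigns one state to each remainder
Number of remainders = 2

2


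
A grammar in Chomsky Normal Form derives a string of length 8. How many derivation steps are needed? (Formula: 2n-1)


Chomsky Normal Form derivation:
String length n = 8
Each step either:
  - Splits a nonterminal into two (n-1 such steps)
  - Converts a nonterminal to terminal (n such steps)
Total = (n-1) + n = 2n - 1
= 2(8) - 1
= 16 - 1
= 15

15


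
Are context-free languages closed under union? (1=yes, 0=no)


CFL closure properties:
  Closed under: union, concatenation, Kleene star
  NOT closed under: intersection, complement
Operation 'union' is in closed list -> Yes (closed)

1


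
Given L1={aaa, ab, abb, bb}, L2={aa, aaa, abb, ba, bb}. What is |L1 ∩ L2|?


L1 = {aaa, ab, abb, bb}
L2 = {aa, aaa, abb, ba, bb}
Checking each string in L1 against L2:
  'aaa': in L2? Yes
  'ab': in L2? No
  'abb': in L2? Yes
  'bb': in L2? Yes
Intersection = {aaa, abb, bb}
|L1 ∩ L2| = 3

3


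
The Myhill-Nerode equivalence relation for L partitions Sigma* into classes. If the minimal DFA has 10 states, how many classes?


Myhill-Nerode theorem:
Number of equivalence classes = number of states in minimal DFA
Minimal DFA states = 10
Therefore equivalence classes = 10

10


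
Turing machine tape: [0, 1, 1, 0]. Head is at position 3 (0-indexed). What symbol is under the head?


Tape: [0, 1, 1, 0]
Positions: 0 1 2 3
Values:    0 1 1 0
Head at position 3
tape[3] = 0

0


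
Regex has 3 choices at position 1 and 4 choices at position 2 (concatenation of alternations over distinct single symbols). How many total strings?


First group: 3 alternatives
Second group: 4 alternatives
Concatenation: each choice from group 1 pairs with each from group 2
Total = 3 x 4 = 12

12


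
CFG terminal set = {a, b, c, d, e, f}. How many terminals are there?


Terminal symbols: a, b, c, d, e, f
Counting each: a (#1), b (#2), c (#3), d (#4), e (#5), f (#6)
Total = 6

6


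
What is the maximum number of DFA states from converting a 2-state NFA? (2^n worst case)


NFA has 2 states
Subset construction: each DFA state = subset of NFA states
Maximum subsets = 2^2
2^2 = 4

4


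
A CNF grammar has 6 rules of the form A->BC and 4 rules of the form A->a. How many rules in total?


CNF allows two rule forms:
  A -> BC (binary): 6 rules
  A -> a (terminal): 4 rules
Total = 6 + 4 = 10

10


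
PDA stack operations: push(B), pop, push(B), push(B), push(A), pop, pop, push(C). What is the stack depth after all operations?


Tracing stack operations:
  push(B) -> stack = [B], depth=1
  pop -> removed B, stack = [], depth=0
  push(B) -> stack = [B], depth=1
  push(B) -> stack = [B,B], depth=2
  push(A) -> stack = [B,B,A], depth=3
  pop -> removed A, stack = [B,B], depth=2
  pop -> removed B, stack = [B], depth=1
  push(C) -> stack = [B,C], depth=2
Final depth = 2

2


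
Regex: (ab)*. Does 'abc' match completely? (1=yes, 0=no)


Pattern: (ab)*
String: 'abc'
Pattern requires: zero or more repetitions of 'ab'
Length 3 is odd -> cannot be (ab)* -> no match
Result: 0

0


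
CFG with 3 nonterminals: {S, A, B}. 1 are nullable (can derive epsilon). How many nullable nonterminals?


Nonterminals: {S, A, B}
A nonterminal is nullable if it can derive epsilon
Counting nullable nonterminals: 1
Total nullable = 1

1


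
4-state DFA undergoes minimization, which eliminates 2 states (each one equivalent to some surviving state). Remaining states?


Original DFA: 4 states
Redundant states removed: 2
Minimized states = original - removed
= 4 - 2
= 2

2


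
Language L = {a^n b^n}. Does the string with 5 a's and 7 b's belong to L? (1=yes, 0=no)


Language requires equal numbers of a's and b's
PDA pushes for each 'a', pops for each 'b'
Number of a's = 5
Number of b's = 7
5 != 7 -> Reject

0


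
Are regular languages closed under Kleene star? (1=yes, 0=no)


Regular languages are closed under:
- Union (DFA product construction)
- Intersection (DFA product construction)
- Complement (swap accept/reject states)
- Concatenation (NFA construction)
- Kleene star (NFA construction)
Kleene star is in this list
Therefore: closed

1


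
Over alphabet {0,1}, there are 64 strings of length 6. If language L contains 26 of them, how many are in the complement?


Alphabet: {0,1}
String length: 6
Total strings of length 6 = 2^6 = 64
Strings in L = 26
Complement = total - |L|
= 64 - 26
= 38

38


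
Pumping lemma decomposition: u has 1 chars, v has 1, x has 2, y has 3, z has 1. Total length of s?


|s| = |u| + |v| + |x| + |y| + |z|
= 1 + 1 + 2 + 3 + 1
= 2 + 2 + 4
= 4 + 4
= 8

8


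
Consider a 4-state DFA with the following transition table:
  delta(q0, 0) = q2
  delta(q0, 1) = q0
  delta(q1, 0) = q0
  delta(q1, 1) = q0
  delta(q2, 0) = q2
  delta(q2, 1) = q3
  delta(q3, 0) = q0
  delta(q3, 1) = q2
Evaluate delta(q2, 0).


Looking up transition function:
delta(q2, 0) in the table
Row: q2, Column: 0
Result: q2

q2


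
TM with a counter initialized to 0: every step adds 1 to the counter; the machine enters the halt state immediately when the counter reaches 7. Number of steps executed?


Counter starts at 0. Counting sequence:
  Step 1: counter = 1
  Step 2: counter = 2
  Step 3: counter = 3
  Step 4: counter = 4
  Step 5: counter = 5
  Step 6: counter = 6
  Step 7: counter = 7
Counter reached 7 -> halt
Total steps = 7

7


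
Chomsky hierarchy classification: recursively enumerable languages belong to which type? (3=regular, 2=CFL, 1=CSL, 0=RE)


Chomsky hierarchy levels:
  Type 3: Regular (DFA/NFA/regex)
  Type 2: Context-free (PDA)
  Type 1: Context-sensitive
  Type 0: Recursively enumerable (TM)
'recursively enumerable' corresponds to Type 0

0


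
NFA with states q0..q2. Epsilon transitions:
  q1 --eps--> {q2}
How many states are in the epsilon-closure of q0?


Starting from q0
Initialize closure = {q0}
q0 has no outgoing epsilon transitions -> nothing to add
Final closure: {q0}
Size = 1

1


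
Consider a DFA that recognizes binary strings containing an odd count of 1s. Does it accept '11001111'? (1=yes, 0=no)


DFA has 2 states: q_even (start, accept=no) and q_odd
Processing string '11001111' character by character:
  Position 0: read '1', 1-count=1 -> q_odd
  Position 1: read '1', 1-count=2 -> q_even
  Position 2: read '0', 1-count=2 -> q_even (no change)
  Position 3: read '0', 1-count=2 -> q_even (no change)
  Position 4: read '1', 1-count=3 -> q_odd
  Position 5: read '1', 1-count=4 -> q_even
  Position 6: read '1', 1-count=5 -> q_odd
  Position 7: read '1', 1-count=6 -> q_even
Final state: q_even, total 1s = 6 (even); the DFA requires an odd count -> reject

0


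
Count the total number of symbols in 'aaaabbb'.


String: 'aaaabbb'
Counting characters:
  'a' appears 4 time(s)
  'b' appears 3 time(s)
Total length = 4 + 3 = 7

7


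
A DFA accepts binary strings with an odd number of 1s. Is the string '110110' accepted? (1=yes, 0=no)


DFA has 2 states: q_even (start, accept=no) and q_odd
Processing string '110110' character by character:
  Position 0: read '1', 1-count=1 -> q_odd
  Position 1: read '1', 1-count=2 -> q_even
  Position 2: read '0', 1-count=2 -> q_even (no change)
  Position 3: read '1', 1-count=3 -> q_odd
  Position 4: read '1', 1-count=4 -> q_even
  Position 5: read '0', 1-count=4 -> q_even (no change)
Final state: q_even, total 1s = 4 (even); the DFA requires an odd count -> reject

0


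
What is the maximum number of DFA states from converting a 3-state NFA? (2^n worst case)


NFA has 3 states
Subset construction: each DFA state = subset of NFA states
Maximum subsets = 2^3
2^3 = 8

8


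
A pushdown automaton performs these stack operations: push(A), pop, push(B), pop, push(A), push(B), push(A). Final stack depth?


Tracing stack operations:
  push(A) -> stack = [A], depth=1
  pop -> removed A, stack = [], depth=0
  push(B) -> stack = [B], depth=1
  pop -> removed B, stack = [], depth=0
  push(A) -> stack = [A], depth=1
  push(B) -> stack = [A,B], depth=2
  push(A) -> stack = [A,B,A], depth=3
Final depth = 3

3


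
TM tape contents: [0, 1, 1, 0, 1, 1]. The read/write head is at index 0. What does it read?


Tape: [0, 1, 1, 0, 1, 1]
Positions: 0 1 2 3 4 5
Values:    0 1 1 0 1 1
Head at position 0
tape[0] = 0

0


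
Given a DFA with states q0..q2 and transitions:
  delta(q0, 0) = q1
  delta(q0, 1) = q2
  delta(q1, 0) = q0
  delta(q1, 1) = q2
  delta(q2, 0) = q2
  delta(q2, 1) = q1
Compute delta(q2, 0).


Looking up transition function:
delta(q2, 0) in the table
Row: q2, Column: 0
Result: q2

q2


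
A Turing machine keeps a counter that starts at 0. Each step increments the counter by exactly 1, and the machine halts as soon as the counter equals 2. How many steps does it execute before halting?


Counter starts at 0. Counting sequence:
  Step 1: counter = 1
  Step 2: counter = 2
Counter reached 2 -> halt
Total steps = 2

2


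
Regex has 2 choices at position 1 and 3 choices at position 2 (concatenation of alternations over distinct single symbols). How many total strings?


First group: 2 alternatives
Second group: 3 alternatives
Concatenation: each choice from group 1 pairs with each from group 2
Total = 2 x 3 = 6

6


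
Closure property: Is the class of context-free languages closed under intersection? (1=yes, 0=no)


CFL closure properties:
  Closed under: union, concatenation, Kleene star
  NOT closed under: intersection, complement
Operation 'intersection' is in not-closed list -> No (not closed)

0


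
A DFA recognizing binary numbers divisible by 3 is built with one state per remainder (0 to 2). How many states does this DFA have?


Divisibility by 3 is tracked via the remainder mod 3: 0, 1, ..., 2
The construction assigns one state to each remainder
Number of remainders = 3

3


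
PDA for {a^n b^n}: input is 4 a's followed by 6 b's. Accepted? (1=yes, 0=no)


Language requires equal numbers of a's and b's
PDA pushes for each 'a', pops for each 'b'
Number of a's = 4
Number of b's = 6
4 != 6 -> Reject

0


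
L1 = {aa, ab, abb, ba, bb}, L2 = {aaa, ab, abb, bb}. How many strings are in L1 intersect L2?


L1 = {aa, ab, abb, ba, bb}
L2 = {aaa, ab, abb, bb}
Checking each string in L1 against L2:
  'aa': in L2? No
  'ab': in L2? Yes
  'abb': in L2? Yes
  'ba': in L2? No
  'bb': in L2? Yes
Intersection = {ab, abb, bb}
|L1 ∩ L2| = 3

3


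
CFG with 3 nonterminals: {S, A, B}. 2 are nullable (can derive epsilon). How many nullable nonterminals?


Nonterminals: {S, A, B}
A nonterminal is nullable if it can derive epsilon
Counting nullable nonterminals: 2
Total nullable = 2

2


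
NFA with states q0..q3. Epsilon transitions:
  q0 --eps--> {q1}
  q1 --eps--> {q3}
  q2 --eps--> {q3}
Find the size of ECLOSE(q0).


Starting from q0
Initialize closure = {q0}
Follow epsilon from q0 -> add q1
Follow epsilon from q1 -> add q3
Final closure: {q0, q1, q3}
Size = 3

3


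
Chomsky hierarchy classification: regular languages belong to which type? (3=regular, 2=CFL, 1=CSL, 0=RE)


Chomsky hierarchy levels:
  Type 3: Regular (DFA/NFA/regex)
  Type 2: Context-free (PDA)
  Type 1: Context-sensitive
  Type 0: Recursively enumerable (TM)
'regular' corresponds to Type 3

3


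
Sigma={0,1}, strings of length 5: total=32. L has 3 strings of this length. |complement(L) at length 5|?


Alphabet: {0,1}
String length: 5
Total strings of length 5 = 2^5 = 32
Strings in L = 3
Complement = total - |L|
= 32 - 3
= 29

29


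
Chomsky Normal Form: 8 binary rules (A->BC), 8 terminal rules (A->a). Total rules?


CNF allows two rule forms:
  A -> BC (binary): 8 rules
  A -> a (terminal): 8 rules
Total = 8 + 8 = 16

16


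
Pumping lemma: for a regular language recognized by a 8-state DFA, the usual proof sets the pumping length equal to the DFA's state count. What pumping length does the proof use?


Pumping lemma for regular languages (standard proof):
Take p = |Q|, the number of DFA states.
Any string of length >= |Q| passes through |Q|+1 states while reading its first |Q| symbols,
so by pigeonhole some state repeats, giving the loop that can be pumped.
Here |Q| = 8
Therefore the proof uses p = 8

8


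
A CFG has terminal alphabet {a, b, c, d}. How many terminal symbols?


Terminal symbols: a, b, c, d
Counting each: a (#1), b (#2), c (#3), d (#4)
Total = 4

4


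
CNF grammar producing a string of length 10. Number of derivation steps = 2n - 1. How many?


Chomsky Normal Form derivation:
String length n = 10
Each step either:
  - Splits a nonterminal into two (n-1 such steps)
  - Converts a nonterminal to terminal (n such steps)
Total = (n-1) + n = 2n - 1
= 2(10) - 1
= 20 - 1
= 19

19


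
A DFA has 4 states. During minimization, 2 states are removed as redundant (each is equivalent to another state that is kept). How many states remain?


Original DFA: 4 states
Redundant states removed: 2
Minimized states = original - removed
= 4 - 2
= 2

2


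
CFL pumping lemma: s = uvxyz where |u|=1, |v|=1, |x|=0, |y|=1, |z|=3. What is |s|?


|s| = |u| + |v| + |x| + |y| + |z|
= 1 + 1 + 0 + 1 + 3
= 2 + 0 + 4
= 2 + 4
= 6

6


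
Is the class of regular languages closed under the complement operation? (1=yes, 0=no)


Regular languages are closed under:
- Union (DFA product construction)
- Intersection (DFA product construction)
- Complement (swap accept/reject states)
- Concatenation (NFA construction)
- Kleene star (NFA construction)
complement is in this list
Therefore: closed

1


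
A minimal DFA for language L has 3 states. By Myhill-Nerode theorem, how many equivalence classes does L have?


Myhill-Nerode theorem:
Number of equivalence classes = number of states in minimal DFA
Minimal DFA states = 3
Therefore equivalence classes = 3

3


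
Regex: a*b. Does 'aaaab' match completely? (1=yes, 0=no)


Pattern: a*b
String: 'aaaab'
Pattern requires: zero or more 'a's followed by exactly one 'b'
Found 4 leading 'a's
Remaining: 'b'
Remaining is exactly 'b' -> match
Result: 1

1


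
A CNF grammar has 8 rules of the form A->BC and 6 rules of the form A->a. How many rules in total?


CNF allows two rule forms:
  A -> BC (binary): 8 rules
  A -> a (terminal): 6 rules
Total = 8 + 6 = 14

14


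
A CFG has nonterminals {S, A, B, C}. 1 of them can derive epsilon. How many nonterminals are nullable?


Nonterminals: {S, A, B, C}
A nonterminal is nullable if it can derive epsilon
Counting nullable nonterminals: 1
Total nullable = 1

1


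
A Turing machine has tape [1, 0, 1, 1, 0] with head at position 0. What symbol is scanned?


Tape: [1, 0, 1, 1, 0]
Positions: 0 1 2 3 4
Values:    1 0 1 1 0
Head at position 0
tape[0] = 1

1


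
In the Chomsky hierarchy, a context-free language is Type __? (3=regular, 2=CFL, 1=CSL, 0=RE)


Chomsky hierarchy levels:
  Type 3: Regular (DFA/NFA/regex)
  Type 2: Context-free (PDA)
  Type 1: Context-sensitive
  Type 0: Recursively enumerable (TM)
'context-free' corresponds to Type 2

2


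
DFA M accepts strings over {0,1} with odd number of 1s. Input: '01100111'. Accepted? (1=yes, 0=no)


DFA has 2 states: q_even (start, accept=no) and q_odd
Processing string '01100111' character by character:
  Position 0: read '0', 1-count=0 -> q_even (no change)
  Position 1: read '1', 1-count=1 -> q_odd
  Position 2: read '1', 1-count=2 -> q_even
  Position 3: read '0', 1-count=2 -> q_even (no change)
  Position 4: read '0', 1-count=2 -> q_even (no change)
  Position 5: read '1', 1-count=3 -> q_odd
  Position 6: read '1', 1-count=4 -> q_even
  Position 7: read '1', 1-count=5 -> q_odd
Final state: q_odd, total 1s = 5 (odd); the DFA requires an odd count -> accept

1


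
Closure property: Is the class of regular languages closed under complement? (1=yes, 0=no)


Regular languages are closed under all standard operations:
- Union: Yes (product construction)
- Intersection: Yes (product construction)
- Complement: Yes (swap accept/reject)
- Concatenation: Yes (NFA construction)
Operation: complement -> Closed

1


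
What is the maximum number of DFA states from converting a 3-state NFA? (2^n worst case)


NFA has 3 states
Subset construction: each DFA state = subset of NFA states
Maximum subsets = 2^3
2^3 = 8

8


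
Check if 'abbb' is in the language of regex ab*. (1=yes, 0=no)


Pattern: ab*
String: 'abbb'
Pattern requires: exactly one 'a' followed by zero or more 'b's
First char is 'a' -> OK
Rest 'bbb': all b's? Yes
Result: 1

1


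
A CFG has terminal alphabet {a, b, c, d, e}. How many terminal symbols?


Terminal symbols: a, b, c, d, e
Counting each: a (#1), b (#2), c (#3), d (#4), e (#5)
Total = 5

5


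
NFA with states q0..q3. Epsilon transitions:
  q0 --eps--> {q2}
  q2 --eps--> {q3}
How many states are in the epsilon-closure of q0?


Starting from q0
Initialize closure = {q0}
Follow epsilon from q0 -> add q2
Follow epsilon from q2 -> add q3
Final closure: {q0, q2, q3}
Size = 3

3


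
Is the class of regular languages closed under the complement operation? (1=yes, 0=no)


Regular languages are closed under:
- Union (DFA product construction)
- Intersection (DFA product construction)
- Complement (swap accept/reject states)
- Concatenation (NFA construction)
- Kleene star (NFA construction)
complement is in this list
Therefore: closed

1


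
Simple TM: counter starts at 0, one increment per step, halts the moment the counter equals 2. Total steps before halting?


Counter starts at 0. Counting sequence:
  Step 1: counter = 1
  Step 2: counter = 2
Counter reached 2 -> halt
Total steps = 2

2


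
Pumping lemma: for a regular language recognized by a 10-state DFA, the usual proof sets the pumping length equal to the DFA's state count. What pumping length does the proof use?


Pumping lemma for regular languages (standard proof):
Take p = |Q|, the number of DFA states.
Any string of length >= |Q| passes through |Q|+1 states while reading its first |Q| symbols,
so by pigeonhole some state repeats, giving the loop that can be pumped.
Here |Q| = 10
Therefore the proof uses p = 10

10


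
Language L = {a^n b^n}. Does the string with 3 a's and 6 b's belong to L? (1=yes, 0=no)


Language requires equal numbers of a's and b's
PDA pushes for each 'a', pops for each 'b'
Number of a's = 3
Number of b's = 6
3 != 6 -> Reject

0


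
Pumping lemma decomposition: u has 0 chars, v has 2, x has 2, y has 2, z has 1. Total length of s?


|s| = |u| + |v| + |x| + |y| + |z|
= 0 + 2 + 2 + 2 + 1
= 2 + 2 + 3
= 4 + 3
= 7

7


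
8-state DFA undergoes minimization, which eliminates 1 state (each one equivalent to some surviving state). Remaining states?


Original DFA: 8 states
Redundant states removed: 1
Minimized states = original - removed
= 8 - 1
= 7

7


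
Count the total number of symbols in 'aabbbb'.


String: 'aabbbb'
Counting characters:
  'a' appears 2 time(s)
  'b' appears 4 time(s)
Total length = 2 + 4 = 6

6


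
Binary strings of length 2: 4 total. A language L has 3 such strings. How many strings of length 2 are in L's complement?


Alphabet: {0,1}
String length: 2
Total strings of length 2 = 2^2 = 4
Strings in L = 3
Complement = total - |L|
= 4 - 3
= 1

1


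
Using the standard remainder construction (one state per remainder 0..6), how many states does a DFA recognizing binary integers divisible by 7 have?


Divisibility by 7 is tracked via the remainder mod 7: 0, 1, ..., 6
The construction assigns one state to each remainder
Number of remainders = 7

7


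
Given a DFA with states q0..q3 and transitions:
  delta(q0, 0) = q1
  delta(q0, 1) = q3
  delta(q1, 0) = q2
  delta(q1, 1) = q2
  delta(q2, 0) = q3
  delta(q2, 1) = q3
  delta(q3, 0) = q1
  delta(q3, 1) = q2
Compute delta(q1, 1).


Looking up transition function:
delta(q1, 1) in the table
Row: q1, Column: 1
Result: q2

q2


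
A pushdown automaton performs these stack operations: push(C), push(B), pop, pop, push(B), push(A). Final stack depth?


Tracing stack operations:
  push(C) -> stack = [C], depth=1
  push(B) -> stack = [C,B], depth=2
  pop -> removed B, stack = [C], depth=1
  pop -> removed C, stack = [], depth=0
  push(B) -> stack = [B], depth=1
  push(A) -> stack = [B,A], depth=2
Final depth = 2

2


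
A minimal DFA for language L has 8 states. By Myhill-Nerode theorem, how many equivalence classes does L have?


Myhill-Nerode theorem:
Number of equivalence classes = number of states in minimal DFA
Minimal DFA states = 8
Therefore equivalence classes = 8

8


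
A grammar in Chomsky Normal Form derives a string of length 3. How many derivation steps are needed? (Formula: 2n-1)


Chomsky Normal Form derivation:
String length n = 3
Each step either:
  - Splits a nonterminal into two (n-1 such steps)
  - Converts a nonterminal to terminal (n such steps)
Total = (n-1) + n = 2n - 1
= 2(3) - 1
= 6 - 1
= 5

5


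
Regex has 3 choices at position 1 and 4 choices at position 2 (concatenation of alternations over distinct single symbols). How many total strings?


First group: 3 alternatives
Second group: 4 alternatives
Concatenation: each choice from group 1 pairs with each from group 2
Total = 3 x 4 = 12

12


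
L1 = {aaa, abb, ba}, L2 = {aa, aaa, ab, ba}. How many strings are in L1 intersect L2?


L1 = {aaa, abb, ba}
L2 = {aa, aaa, ab, ba}
Checking each string in L1 against L2:
  'aaa': in L2? Yes
  'abb': in L2? No
  'ba': in L2? Yes
Intersection = {aaa, ba}
|L1 ∩ L2| = 2

2


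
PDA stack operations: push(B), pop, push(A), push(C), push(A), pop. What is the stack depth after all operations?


Tracing stack operations:
  push(B) -> stack = [B], depth=1
  pop -> removed B, stack = [], depth=0
  push(A) -> stack = [A], depth=1
  push(C) -> stack = [A,C], depth=2
  push(A) -> stack = [A,C,A], depth=3
  pop -> removed A, stack = [A,C], depth=2
Final depth = 2

2


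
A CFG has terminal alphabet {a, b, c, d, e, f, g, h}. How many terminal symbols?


Terminal symbols: a, b, c, d, e, f, g, h
Counting each: a (#1), b (#2), c (#3), d (#4), e (#5), f (#6), g (#7), h (#8)
Total = 8

8


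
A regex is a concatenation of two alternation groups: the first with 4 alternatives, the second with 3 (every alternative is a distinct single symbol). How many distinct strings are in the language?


First group: 4 alternatives
Second group: 3 alternatives
Concatenation: each choice from group 1 pairs with each from group 2
Total = 4 x 3 = 12

12


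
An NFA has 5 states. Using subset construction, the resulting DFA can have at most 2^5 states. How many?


NFA has 5 states
Subset construction: each DFA state = subset of NFA states
Maximum subsets = 2^5
2^5 = 32

32


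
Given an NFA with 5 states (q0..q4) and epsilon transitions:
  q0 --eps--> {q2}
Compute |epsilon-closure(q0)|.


Starting from q0
Initialize closure = {q0}
Follow epsilon from q0 -> add q2
Final closure: {q0, q2}
Size = 2

2


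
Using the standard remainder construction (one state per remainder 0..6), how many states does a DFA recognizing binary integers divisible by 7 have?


Divisibility by 7 is tracked via the remainder mod 7: 0, 1, ..., 6
The construction assigns one state to each remainder
Number of remainders = 7

7


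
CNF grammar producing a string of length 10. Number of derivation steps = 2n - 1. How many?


Chomsky Normal Form derivation:
String length n = 10
Each step either:
  - Splits a nonterminal into two (n-1 such steps)
  - Converts a nonterminal to terminal (n such steps)
Total = (n-1) + n = 2n - 1
= 2(10) - 1
= 20 - 1
= 19

19


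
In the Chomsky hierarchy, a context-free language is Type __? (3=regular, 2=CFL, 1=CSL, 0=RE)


Chomsky hierarchy levels:
  Type 3: Regular (DFA/NFA/regex)
  Type 2: Context-free (PDA)
  Type 1: Context-sensitive
  Type 0: Recursively enumerable (TM)
'context-free' corresponds to Type 2

2


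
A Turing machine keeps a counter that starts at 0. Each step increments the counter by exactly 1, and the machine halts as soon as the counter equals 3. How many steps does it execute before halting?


Counter starts at 0. Counting sequence:
  Step 1: counter = 1
  Step 2: counter = 2
  Step 3: counter = 3
Counter reached 3 -> halt
Total steps = 3

3


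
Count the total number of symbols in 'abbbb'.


String: 'abbbb'
Counting characters:
  'a' appears 1 time(s)
  'b' appears 4 time(s)
Total length = 1 + 4 = 5

5


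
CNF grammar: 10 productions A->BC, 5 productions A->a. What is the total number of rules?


CNF allows two rule forms:
  A -> BC (binary): 10 rules
  A -> a (terminal): 5 rules
Total = 10 + 5 = 15

15


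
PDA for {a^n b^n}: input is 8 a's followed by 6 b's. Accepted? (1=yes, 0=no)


Language requires equal numbers of a's and b's
PDA pushes for each 'a', pops for each 'b'
Number of a's = 8
Number of b's = 6
8 != 6 -> Reject

0


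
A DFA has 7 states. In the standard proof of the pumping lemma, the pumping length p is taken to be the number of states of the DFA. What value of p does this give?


Pumping lemma for regular languages (standard proof):
Take p = |Q|, the number of DFA states.
Any string of length >= |Q| passes through |Q|+1 states while reading its first |Q| symbols,
so by pigeonhole some state repeats, giving the loop that can be pumped.
Here |Q| = 7
Therefore the proof uses p = 7

7


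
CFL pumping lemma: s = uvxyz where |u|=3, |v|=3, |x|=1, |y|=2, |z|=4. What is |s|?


|s| = |u| + |v| + |x| + |y| + |z|
= 3 + 3 + 1 + 2 + 4
= 6 + 1 + 6
= 7 + 6
= 13

13


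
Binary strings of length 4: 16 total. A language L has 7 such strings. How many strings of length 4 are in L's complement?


Alphabet: {0,1}
String length: 4
Total strings of length 4 = 2^4 = 16
Strings in L = 7
Complement = total - |L|
= 16 - 7
= 9

9


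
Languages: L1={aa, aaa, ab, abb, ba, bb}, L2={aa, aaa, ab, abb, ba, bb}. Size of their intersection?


L1 = {aa, aaa, ab, abb, ba, bb}
L2 = {aa, aaa, ab, abb, ba, bb}
Checking each string in L1 against L2:
  'aa': in L2? Yes
  'aaa': in L2? Yes
  'ab': in L2? Yes
  'abb': in L2? Yes
  'ba': in L2? Yes
  'bb': in L2? Yes
Intersection = {aa, aaa, ab, abb, ba, bb}
|L1 ∩ L2| = 6

6


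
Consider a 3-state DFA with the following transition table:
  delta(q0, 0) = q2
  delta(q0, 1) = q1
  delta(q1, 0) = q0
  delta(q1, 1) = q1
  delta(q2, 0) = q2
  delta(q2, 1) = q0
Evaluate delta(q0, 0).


Looking up transition function:
delta(q0, 0) in the table
Row: q0, Column: 0
Result: q2

q2


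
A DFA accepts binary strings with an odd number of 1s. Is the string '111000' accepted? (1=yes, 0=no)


DFA has 2 states: q_even (start, accept=no) and q_odd
Processing string '111000' character by character:
  Position 0: read '1', 1-count=1 -> q_odd
  Position 1: read '1', 1-count=2 -> q_even
  Position 2: read '1', 1-count=3 -> q_odd
  Position 3: read '0', 1-count=3 -> q_odd (no change)
  Position 4: read '0', 1-count=3 -> q_odd (no change)
  Position 5: read '0', 1-count=3 -> q_odd (no change)
Final state: q_odd, total 1s = 3 (odd); the DFA requires an odd count -> accept

1


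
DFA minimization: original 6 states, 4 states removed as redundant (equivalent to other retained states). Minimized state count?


Original DFA: 6 states
Redundant states removed: 4
Minimized states = original - removed
= 6 - 4
= 2

2


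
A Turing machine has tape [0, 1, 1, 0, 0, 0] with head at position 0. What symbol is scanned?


Tape: [0, 1, 1, 0, 0, 0]
Positions: 0 1 2 3 4 5
Values:    0 1 1 0 0 0
Head at position 0
tape[0] = 0

0


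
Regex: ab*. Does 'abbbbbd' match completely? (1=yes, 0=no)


Pattern: ab*
String: 'abbbbbd'
Pattern requires: exactly one 'a' followed by zero or more 'b's
First char is 'a' -> OK
Rest 'bbbbbd': all b's? No
Result: 0

0


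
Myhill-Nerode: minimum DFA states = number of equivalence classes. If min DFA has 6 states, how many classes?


Myhill-Nerode theorem:
Number of equivalence classes = number of states in minimal DFA
Minimal DFA states = 6
Therefore equivalence classes = 6

6


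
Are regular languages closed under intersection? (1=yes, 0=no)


Regular languages are closed under:
- Union (DFA product construction)
- Intersection (DFA product construction)
- Complement (swap accept/reject states)
- Concatenation (NFA construction)
- Kleene star (NFA construction)
intersection is in this list
Therefore: closed

1


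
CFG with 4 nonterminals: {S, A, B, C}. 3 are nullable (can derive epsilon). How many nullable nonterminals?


Nonterminals: {S, A, B, C}
A nonterminal is nullable if it can derive epsilon
Counting nullable nonterminals: 3
Total nullable = 3

3


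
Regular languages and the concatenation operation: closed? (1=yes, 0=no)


Regular languages are closed under all standard operations:
- Union: Yes (product construction)
- Intersection: Yes (product construction)
- Complement: Yes (swap accept/reject)
- Concatenation: Yes (NFA construction)
Operation: concatenation -> Closed

1


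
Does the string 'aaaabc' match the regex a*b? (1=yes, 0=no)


Pattern: a*b
String: 'aaaabc'
Pattern requires: zero or more 'a's followed by exactly one 'b'
Found 4 leading 'a's
Remaining: 'bc'
Remaining is not 'b' -> no match
Result: 0

0


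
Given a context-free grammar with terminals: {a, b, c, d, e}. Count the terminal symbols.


Terminal symbols: a, b, c, d, e
Counting each: a (#1), b (#2), c (#3), d (#4), e (#5)
Total = 5

5


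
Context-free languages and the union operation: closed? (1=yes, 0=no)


CFL closure properties:
  Closed under: union, concatenation, Kleene star
  NOT closed under: intersection, complement
Operation 'union' is in closed list -> Yes (closed)

1


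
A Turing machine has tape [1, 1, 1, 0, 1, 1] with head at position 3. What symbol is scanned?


Tape: [1, 1, 1, 0, 1, 1]
Positions: 0 1 2 3 4 5
Values:    1 1 1 0 1 1
Head at position 3
tape[3] = 0

0


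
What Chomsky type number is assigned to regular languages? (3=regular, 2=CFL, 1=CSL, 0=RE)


Chomsky hierarchy levels:
  Type 3: Regular (DFA/NFA/regex)
  Type 2: Context-free (PDA)
  Type 1: Context-sensitive
  Type 0: Recursively enumerable (TM)
'regular' corresponds to Type 3

3


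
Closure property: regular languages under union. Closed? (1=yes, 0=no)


Regular languages are closed under:
- Union (DFA product construction)
- Intersection (DFA product construction)
- Complement (swap accept/reject states)
- Concatenation (NFA construction)
- Kleene star (NFA construction)
union is in this list
Therefore: closed

1


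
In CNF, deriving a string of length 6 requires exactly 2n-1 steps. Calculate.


Chomsky Normal Form derivation:
String length n = 6
Each step either:
  - Splits a nonterminal into two (n-1 such steps)
  - Converts a nonterminal to terminal (n such steps)
Total = (n-1) + n = 2n - 1
= 2(6) - 1
= 12 - 1
= 11

11


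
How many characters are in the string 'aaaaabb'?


String: 'aaaaabb'
Counting characters:
  'a' appears 5 time(s)
  'b' appears 2 time(s)
Total length = 5 + 2 = 7

7


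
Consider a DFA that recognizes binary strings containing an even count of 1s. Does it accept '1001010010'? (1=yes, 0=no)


DFA has 2 states: q_even (start, accept=yes) and q_odd
Processing string '1001010010' character by character:
  Position 0: read '1', 1-count=1 -> q_odd
  Position 1: read '0', 1-count=1 -> q_odd (no change)
  Position 2: read '0', 1-count=1 -> q_odd (no change)
  Position 3: read '1', 1-count=2 -> q_even
  Position 4: read '0', 1-count=2 -> q_even (no change)
  Position 5: read '1', 1-count=3 -> q_odd
  Position 6: read '0', 1-count=3 -> q_odd (no change)
  Position 7: read '0', 1-count=3 -> q_odd (no change)
  Position 8: read '1', 1-count=4 -> q_even
  Position 9: read '0', 1-count=4 -> q_even (no change)
Final state: q_even, total 1s = 4 (even); the DFA requires an even count -> accept

1


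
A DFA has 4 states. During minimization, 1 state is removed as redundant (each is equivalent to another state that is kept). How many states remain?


Original DFA: 4 states
Redundant states removed: 1
Minimized states = original - removed
= 4 - 1
= 3

3


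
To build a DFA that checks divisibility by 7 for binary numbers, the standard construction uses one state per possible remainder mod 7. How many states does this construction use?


Divisibility by 7 is tracked via the remainder mod 7: 0, 1, ..., 6
The construction assigns one state to each remainder
Number of remainders = 7

7


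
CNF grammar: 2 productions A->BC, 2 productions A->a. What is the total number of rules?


CNF allows two rule forms:
  A -> BC (binary): 2 rules
  A -> a (terminal): 2 rules
Total = 2 + 2 = 4

4


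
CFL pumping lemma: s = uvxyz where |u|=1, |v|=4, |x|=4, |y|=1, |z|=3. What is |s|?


|s| = |u| + |v| + |x| + |y| + |z|
= 1 + 4 + 4 + 1 + 3
= 5 + 4 + 4
= 9 + 4
= 13

13


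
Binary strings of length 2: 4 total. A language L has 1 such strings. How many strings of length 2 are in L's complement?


Alphabet: {0,1}
String length: 2
Total strings of length 2 = 2^2 = 4
Strings in L = 1
Complement = total - |L|
= 4 - 1
= 3

3


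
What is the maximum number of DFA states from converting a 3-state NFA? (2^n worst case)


NFA has 3 states
Subset construction: each DFA state = subset of NFA states
Maximum subsets = 2^3
2^3 = 8

8


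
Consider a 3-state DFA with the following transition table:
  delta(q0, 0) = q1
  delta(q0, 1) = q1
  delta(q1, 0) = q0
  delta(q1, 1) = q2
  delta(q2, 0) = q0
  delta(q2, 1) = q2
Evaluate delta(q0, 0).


Looking up transition function:
delta(q0, 0) in the table
Row: q0, Column: 0
Result: q1

q1


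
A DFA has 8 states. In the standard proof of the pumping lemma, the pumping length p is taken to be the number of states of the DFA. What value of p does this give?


Pumping lemma for regular languages (standard proof):
Take p = |Q|, the number of DFA states.
Any string of length >= |Q| passes through |Q|+1 states while reading its first |Q| symbols,
so by pigeonhole some state repeats, giving the loop that can be pumped.
Here |Q| = 8
Therefore the proof uses p = 8

8


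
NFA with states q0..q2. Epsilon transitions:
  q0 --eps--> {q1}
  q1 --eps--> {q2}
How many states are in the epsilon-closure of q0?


Starting from q0
Initialize closure = {q0}
Follow epsilon from q0 -> add q1
Follow epsilon from q1 -> add q2
Final closure: {q0, q1, q2}
Size = 3

3


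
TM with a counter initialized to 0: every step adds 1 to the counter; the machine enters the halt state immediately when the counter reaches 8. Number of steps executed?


Counter starts at 0. Counting sequence:
  Step 1: counter = 1
  Step 2: counter = 2
  Step 3: counter = 3
  Step 4: counter = 4
  Step 5: counter = 5
  Step 6: counter = 6
  Step 7: counter = 7
  Step 8: counter = 8
Counter reached 8 -> halt
Total steps = 8

8


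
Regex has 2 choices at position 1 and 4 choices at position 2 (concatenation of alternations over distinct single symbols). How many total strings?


First group: 2 alternatives
Second group: 4 alternatives
Concatenation: each choice from group 1 pairs with each from group 2
Total = 2 x 4 = 8

8


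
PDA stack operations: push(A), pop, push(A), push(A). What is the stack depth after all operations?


Tracing stack operations:
  push(A) -> stack = [A], depth=1
  pop -> removed A, stack = [], depth=0
  push(A) -> stack = [A], depth=1
  push(A) -> stack = [A,A], depth=2
Final depth = 2

2


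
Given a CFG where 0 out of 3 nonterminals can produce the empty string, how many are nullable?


Nonterminals: {S, A, B}
A nonterminal is nullable if it can derive epsilon
Counting nullable nonterminals: 0
Total nullable = 0

0


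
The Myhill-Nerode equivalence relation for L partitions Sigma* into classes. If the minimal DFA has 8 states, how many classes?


Myhill-Nerode theorem:
Number of equivalence classes = number of states in minimal DFA
Minimal DFA states = 8
Therefore equivalence classes = 8

8


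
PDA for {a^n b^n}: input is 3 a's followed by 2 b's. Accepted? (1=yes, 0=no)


Language requires equal numbers of a's and b's
PDA pushes for each 'a', pops for each 'b'
Number of a's = 3
Number of b's = 2
3 != 2 -> Reject

0


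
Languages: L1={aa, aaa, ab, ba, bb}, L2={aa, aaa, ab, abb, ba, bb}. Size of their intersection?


L1 = {aa, aaa, ab, ba, bb}
L2 = {aa, aaa, ab, abb, ba, bb}
Checking each string in L1 against L2:
  'aa': in L2? Yes
  'aaa': in L2? Yes
  'ab': in L2? Yes
  'ba': in L2? Yes
  'bb': in L2? Yes
Intersection = {aa, aaa, ab, ba, bb}
|L1 ∩ L2| = 5

5
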